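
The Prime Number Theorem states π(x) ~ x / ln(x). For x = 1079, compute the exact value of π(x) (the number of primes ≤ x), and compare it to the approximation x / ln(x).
π(1079) = 180;  x/ln(x) ≈ 154.50;  relative error ≈ 14.17%.

Directly count primes up to 1079: π(1079) = 180. The PNT approximation gives 1079/ln(1079) ≈ 1079/6.98379 ≈ 154.50. Relative error (π(x) − x/ln(x)) / π(x) ≈ 14.17%; the approximation is known to undercount slightly (Li(x) is a better estimate).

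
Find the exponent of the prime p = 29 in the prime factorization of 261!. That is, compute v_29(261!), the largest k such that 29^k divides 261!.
v_29(261!) = 9

Legendre's formula: v_p(n!) = Σ_{k ≥ 1} ⌊n / p^k⌋. For p = 29, n = 261, the terms are:
  ⌊261/29^1⌋ = ⌊261/29⌋ = 9
(the next term ⌊261/29^2⌋ = 0, terminating the sum). Summing: v_29(261!) = 9 = 9.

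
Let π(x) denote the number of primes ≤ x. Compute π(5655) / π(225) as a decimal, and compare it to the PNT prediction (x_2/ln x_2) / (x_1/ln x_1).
π(5655)/π(225) = 744/48 ≈ 15.5000;  PNT prediction ≈ 15.7546.

π(225) = 48 and π(5655) = 744, so π(5655)/π(225) ≈ 15.5000. The PNT-predicted ratio is (5655/ln(5655)) / (225/ln(225)) ≈ 15.7546. The two agree to within a few percent, as expected.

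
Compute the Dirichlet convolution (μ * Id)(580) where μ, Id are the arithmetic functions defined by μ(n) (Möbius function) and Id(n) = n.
(μ * Id)(580) = 224

Divisors of 580: [1, 2, 4, 5, 10, 20, 29, 58, 116, 145, 290, 580]. For each d | 580:
  d = 1: μ(1) · Id(580/1) = 1 · 580 = 580
  d = 2: μ(2) · Id(580/2) = -1 · 290 = -290
  d = 4: μ(4) · Id(580/4) = 0 · 145 = 0
  d = 5: μ(5) · Id(580/5) = -1 · 116 = -116
  d = 10: μ(10) · Id(580/10) = 1 · 58 = 58
  d = 20: μ(20) · Id(580/20) = 0 · 29 = 0
  d = 29: μ(29) · Id(580/29) = -1 · 20 = -20
  d = 58: μ(58) · Id(580/58) = 1 · 10 = 10
  d = 116: μ(116) · Id(580/116) = 0 · 5 = 0
  d = 145: μ(145) · Id(580/145) = 1 · 4 = 4
  d = 290: μ(290) · Id(580/290) = -1 · 2 = -2
  d = 580: μ(580) · Id(580/580) = 0 · 1 = 0
Summing: (μ * Id)(580) = 580 + -290 + 0 + -116 + 58 + 0 + -20 + 10 + 0 + 4 + -2 + 0 = 224.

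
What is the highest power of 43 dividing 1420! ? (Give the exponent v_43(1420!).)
v_43(1420!) = 33

Legendre's formula: v_p(n!) = Σ_{k ≥ 1} ⌊n / p^k⌋. For p = 43, n = 1420, the terms are:
  ⌊1420/43^1⌋ = ⌊1420/43⌋ = 33
(the next term ⌊1420/43^2⌋ = 0, terminating the sum). Summing: v_43(1420!) = 33 = 33.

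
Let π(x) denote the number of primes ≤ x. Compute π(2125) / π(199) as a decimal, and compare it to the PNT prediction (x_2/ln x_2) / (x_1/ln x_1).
π(2125)/π(199) = 319/46 ≈ 6.9348;  PNT prediction ≈ 7.3776.

π(199) = 46 and π(2125) = 319, so π(2125)/π(199) ≈ 6.9348. The PNT-predicted ratio is (2125/ln(2125)) / (199/ln(199)) ≈ 7.3776. The two agree to within a few percent, as expected.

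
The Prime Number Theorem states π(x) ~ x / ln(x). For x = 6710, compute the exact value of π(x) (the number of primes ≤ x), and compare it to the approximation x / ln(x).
π(6710) = 866;  x/ln(x) ≈ 761.52;  relative error ≈ 12.06%.

Directly count primes up to 6710: π(6710) = 866. The PNT approximation gives 6710/ln(6710) ≈ 6710/8.81135 ≈ 761.52. Relative error (π(x) − x/ln(x)) / π(x) ≈ 12.06%; the approximation is known to undercount slightly (Li(x) is a better estimate).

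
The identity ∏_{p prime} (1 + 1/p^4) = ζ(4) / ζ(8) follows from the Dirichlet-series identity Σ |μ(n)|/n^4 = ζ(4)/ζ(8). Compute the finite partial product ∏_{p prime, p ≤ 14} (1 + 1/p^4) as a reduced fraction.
∏ = 54787204936389122/50827803952550625

The primes p ≤ 14 are [2, 3, 5, 7, 11, 13]. For each, (1 + 1/p^4) = (p^4 + 1)/p^4. Multiplying these fractions over p ∈ [2, 3, 5, 7, 11, 13] gives 54787204936389122/50827803952550625. (In the limit P → ∞ this tends to ζ(4)/ζ(8).)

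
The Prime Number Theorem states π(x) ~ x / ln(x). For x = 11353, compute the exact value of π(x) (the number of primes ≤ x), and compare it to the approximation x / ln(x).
π(11353) = 1372;  x/ln(x) ≈ 1215.88;  relative error ≈ 11.38%.

Directly count primes up to 11353: π(11353) = 1372. The PNT approximation gives 11353/ln(11353) ≈ 11353/9.33724 ≈ 1215.88. Relative error (π(x) − x/ln(x)) / π(x) ≈ 11.38%; the approximation is known to undercount slightly (Li(x) is a better estimate).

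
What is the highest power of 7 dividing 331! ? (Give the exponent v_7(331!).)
v_7(331!) = 53

Legendre's formula: v_p(n!) = Σ_{k ≥ 1} ⌊n / p^k⌋. For p = 7, n = 331, the terms are:
  ⌊331/7^1⌋ = ⌊331/7⌋ = 47
  ⌊331/7^2⌋ = ⌊331/49⌋ = 6
(the next term ⌊331/7^3⌋ = 0, terminating the sum). Summing: v_7(331!) = 47 + 6 = 53.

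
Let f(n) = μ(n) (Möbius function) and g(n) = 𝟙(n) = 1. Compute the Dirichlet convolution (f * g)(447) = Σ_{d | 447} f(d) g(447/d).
(μ * 𝟙)(447) = 0

Divisors of 447: [1, 3, 149, 447]. For each d | 447:
  d = 1: μ(1) · 𝟙(447/1) = 1 · 1 = 1
  d = 3: μ(3) · 𝟙(447/3) = -1 · 1 = -1
  d = 149: μ(149) · 𝟙(447/149) = -1 · 1 = -1
  d = 447: μ(447) · 𝟙(447/447) = 1 · 1 = 1
Summing: (μ * 𝟙)(447) = 1 + -1 + -1 + 1 = 0.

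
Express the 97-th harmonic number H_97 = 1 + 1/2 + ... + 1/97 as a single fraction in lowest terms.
H_97 = 359553024620966925518018240656745677092407/69720375229712477164533808935312303556800

Direct summation: H_97 = 1 + 1/2 + ... + 1/97. The least common denominator is lcm(1, ..., 97) = 69720375229712477164533808935312303556800; over this denominator the numerator is 69720375229712477164533808935312303556800 + 34860187614856238582266904467656151778400 + 23240125076570825721511269645104101185600 + 17430093807428119291133452233828075889200 + 13944075045942495432906761787062460711360 + 11620062538285412860755634822552050592800 + 9960053604244639594933401276473186222400 + 8715046903714059645566726116914037944600 + 7746708358856941907170423215034700395200 + 6972037522971247716453380893531230355680 + 6338215929973861560412164448664754868800 + 5810031269142706430377817411276025296400 + 5363105786900959781887216071947100273600 + 4980026802122319797466700638236593111200 + 4648025015314165144302253929020820237120 + 4357523451857029822783363058457018972300 + 4101198542924263362619635819724253150400 + 3873354179428470953585211607517350197600 + 3669493433142761956028095207121700187200 + 3486018761485623858226690446765615177840 + 3320017868081546531644467092157728740800 + 3169107964986930780206082224332377434400 + 3031320662161412050631904736317926241600 + 2905015634571353215188908705638012648200 + 2788815009188499086581352357412492142272 + 2681552893450479890943608035973550136800 + 2582236119618980635723474405011566798400 + 2490013401061159898733350319118296555600 + 2404150869990085419466683066734907019200 + 2324012507657082572151126964510410118560 + 2249044362248789585952703514042332372800 + 2178761725928514911391681529228509486150 + 2112738643324620520137388149554918289600 + 2050599271462131681309817909862126575200 + 1992010720848927918986680255294637244480 + 1936677089714235476792605803758675098800 + 1884334465667904788230643484738170366400 + 1834746716571380978014047603560850093600 + 1787701928966986593962405357315700091200 + 1743009380742811929113345223382807588920 + 1700496956822255540598385583788104964800 + 1660008934040773265822233546078864370400 + 1621404075109592492198460672914239617600 + 1584553982493465390103041112166188717200 + 1549341671771388381434084643006940079040 + 1515660331080706025315952368158963120800 + 1483412238930052705628378913517283054400 + 1452507817285676607594454352819006324100 + 1422864800606377084990485896639026603200 + 1394407504594249543290676178706246071136 + 1367066180974754454206545273241417716800 + 1340776446725239945471804017986775068400 + 1315478777919103342727052998779477425600 + 1291118059809490317861737202505783399200 + 1267643185994772312082432889732950973760 + 1245006700530579949366675159559148277800 + 1223164477714253985342698402373900062400 + 1202075434995042709733341533367453509600 + 1181701275079872494314132354835801755200 + 1162006253828541286075563482255205059280 + 1142956970978893068271046048119873828800 + 1124522181124394792976351757021166186400 + 1106672622693848843881489030719242913600 + 1089380862964257455695840764614254743075 + 1072621157380191956377443214389420054720 + 1056369321662310260068694074777459144800 + 1040602615368842942754235954258392590400 + 1025299635731065840654908954931063287600 + 1010440220720470683543968245439308747200 + 996005360424463959493340127647318622240 + 981977115911443340345546604722708500800 + 968338544857117738396302901879337549400 + 955073633283732563897723410072771281600 + 942167232833952394115321742369085183200 + 929605003062833028860450785804164047424 + 917373358285690489007023801780425046800 + 905459418567694508630309206952107838400 + 893850964483493296981202678657850045600 + 882536395312816166639668467535598779200 + 871504690371405964556672611691403794460 + 860745373206326878574491468337188932800 + 850248478411127770299192791894052482400 + 840004520839909363428118179943521729600 + 830004467020386632911116773039432185200 + 820239708584852672523927163944850630080 + 810702037554796246099230336457119808800 + 801383623330028473155561022244969006400 + 792276991246732695051520556083094358600 + 783375002581039069264424819497891051200 + 774670835885694190717042321503470039520 + 766157969557279968841030867421014324800 + 757830165540353012657976184079481560400 + 749681454082929861984234504680777457600 + 741706119465026352814189456758641527200 + 733898686628552391205619041424340037440 + 726253908642838303797227176409503162050 + 718766754945489455304472257065075294400 = 359553024620966925518018240656745677092407, so H_97 = 359553024620966925518018240656745677092407/69720375229712477164533808935312303556800 (already in lowest terms) ≈ 5.15707. (The PNT-adjacent estimate ln(97) + γ ≈ 5.15193 matches within O(1/n).)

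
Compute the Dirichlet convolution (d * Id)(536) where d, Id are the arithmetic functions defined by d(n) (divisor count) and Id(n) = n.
(d * Id)(536) = 1794

Divisors of 536: [1, 2, 4, 8, 67, 134, 268, 536]. For each d | 536:
  d = 1: d(1) · Id(536/1) = 1 · 536 = 536
  d = 2: d(2) · Id(536/2) = 2 · 268 = 536
  d = 4: d(4) · Id(536/4) = 3 · 134 = 402
  d = 8: d(8) · Id(536/8) = 4 · 67 = 268
  d = 67: d(67) · Id(536/67) = 2 · 8 = 16
  d = 134: d(134) · Id(536/134) = 4 · 4 = 16
  d = 268: d(268) · Id(536/268) = 6 · 2 = 12
  d = 536: d(536) · Id(536/536) = 8 · 1 = 8
Summing: (d * Id)(536) = 536 + 536 + 402 + 268 + 16 + 16 + 12 + 8 = 1794.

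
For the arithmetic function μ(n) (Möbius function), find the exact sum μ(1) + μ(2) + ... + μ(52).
Σ_{n ≤ 52} μ(n) = -2

Compute μ(n) for each 1 ≤ n ≤ 52: μ(1) = 1, μ(2) = -1, μ(3) = -1, μ(4) = 0, μ(5) = -1, μ(6) = 1, μ(7) = -1, μ(8) = 0, μ(9) = 0, μ(10) = 1, μ(11) = -1, μ(12) = 0, μ(13) = -1, μ(14) = 1, μ(15) = 1, μ(16) = 0, μ(17) = -1, μ(18) = 0, μ(19) = -1, μ(20) = 0, μ(21) = 1, μ(22) = 1, μ(23) = -1, μ(24) = 0, μ(25) = 0, μ(26) = 1, μ(27) = 0, μ(28) = 0, μ(29) = -1, μ(30) = -1, μ(31) = -1, μ(32) = 0, μ(33) = 1, μ(34) = 1, μ(35) = 1, μ(36) = 0, μ(37) = -1, μ(38) = 1, μ(39) = 1, μ(40) = 0, μ(41) = -1, μ(42) = -1, μ(43) = -1, μ(44) = 0, μ(45) = 0, μ(46) = 1, μ(47) = -1, μ(48) = 0, μ(49) = 0, μ(50) = 0, μ(51) = 1, μ(52) = 0. Summing all 52 values: -2. (Mertens function M(x) = Σ_{n ≤ x} μ(n); on average M(x) should be small (PNT ⟺ M(x) = o(x)).)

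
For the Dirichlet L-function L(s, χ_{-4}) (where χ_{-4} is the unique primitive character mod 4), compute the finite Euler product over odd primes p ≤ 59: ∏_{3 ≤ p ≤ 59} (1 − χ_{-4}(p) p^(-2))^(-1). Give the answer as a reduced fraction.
∏ = 21166213940439075800336462671/23105733135420641771520000000

The odd primes p ≤ 59 are [3, 5, 7, 11, 13, 17, 19, 23, 29, 31, 37, 41, 43, 47, 53, 59]. For each, χ(p) = 1 if p ≡ 1 mod 4, χ(p) = −1 if p ≡ 3 mod 4. Taking (1 − χ(p)/p^2)^(-1) = p^2/(p^2 − χ(p)): (1 − (-1)/3^2)^(-1) · (1 − (1)/5^2)^(-1) · (1 − (-1)/7^2)^(-1) · (1 − (-1)/11^2)^(-1) · (1 − (1)/13^2)^(-1) · (1 − (1)/17^2)^(-1) · (1 − (-1)/19^2)^(-1) · (1 − (-1)/23^2)^(-1) · (1 − (1)/29^2)^(-1) · (1 − (-1)/31^2)^(-1) · (1 − (1)/37^2)^(-1) · (1 − (1)/41^2)^(-1) · (1 − (-1)/43^2)^(-1) · (1 − (-1)/47^2)^(-1) · (1 − (1)/53^2)^(-1) · (1 − (-1)/59^2)^(-1) = 21166213940439075800336462671/23105733135420641771520000000.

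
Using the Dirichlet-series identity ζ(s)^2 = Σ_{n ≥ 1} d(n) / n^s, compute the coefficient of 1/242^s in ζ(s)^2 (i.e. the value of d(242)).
d(242) = 6

ζ(s)^2 = (Σ 1/m^s)(Σ 1/k^s). The coefficient of 1/n^s in the product is the number of ordered pairs (m, k) with mk = n, which equals d(n). For n = 242, divisors are [1, 2, 11, 22, 121, 242], so d(242) = 6.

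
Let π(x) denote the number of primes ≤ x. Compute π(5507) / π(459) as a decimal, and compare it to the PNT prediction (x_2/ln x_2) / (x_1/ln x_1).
π(5507)/π(459) = 728/88 ≈ 8.2727;  PNT prediction ≈ 8.5369.

π(459) = 88 and π(5507) = 728, so π(5507)/π(459) ≈ 8.2727. The PNT-predicted ratio is (5507/ln(5507)) / (459/ln(459)) ≈ 8.5369. The two agree to within a few percent, as expected.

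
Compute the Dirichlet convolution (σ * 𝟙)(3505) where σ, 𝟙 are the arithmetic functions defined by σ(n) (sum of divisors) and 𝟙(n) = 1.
(σ * 𝟙)(3505) = 4921

Divisors of 3505: [1, 5, 701, 3505]. For each d | 3505:
  d = 1: σ(1) · 𝟙(3505/1) = 1 · 1 = 1
  d = 5: σ(5) · 𝟙(3505/5) = 6 · 1 = 6
  d = 701: σ(701) · 𝟙(3505/701) = 702 · 1 = 702
  d = 3505: σ(3505) · 𝟙(3505/3505) = 4212 · 1 = 4212
Summing: (σ * 𝟙)(3505) = 1 + 6 + 702 + 4212 = 4921.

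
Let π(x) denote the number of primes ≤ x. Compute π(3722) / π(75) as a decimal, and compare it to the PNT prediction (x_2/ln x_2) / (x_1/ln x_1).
π(3722)/π(75) = 519/21 ≈ 24.7143;  PNT prediction ≈ 26.0596.

π(75) = 21 and π(3722) = 519, so π(3722)/π(75) ≈ 24.7143. The PNT-predicted ratio is (3722/ln(3722)) / (75/ln(75)) ≈ 26.0596. The two agree to within a few percent, as expected.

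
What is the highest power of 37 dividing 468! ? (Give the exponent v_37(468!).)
v_37(468!) = 12

Legendre's formula: v_p(n!) = Σ_{k ≥ 1} ⌊n / p^k⌋. For p = 37, n = 468, the terms are:
  ⌊468/37^1⌋ = ⌊468/37⌋ = 12
(the next term ⌊468/37^2⌋ = 0, terminating the sum). Summing: v_37(468!) = 12 = 12.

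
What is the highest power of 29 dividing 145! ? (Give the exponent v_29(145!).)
v_29(145!) = 5

Legendre's formula: v_p(n!) = Σ_{k ≥ 1} ⌊n / p^k⌋. For p = 29, n = 145, the terms are:
  ⌊145/29^1⌋ = ⌊145/29⌋ = 5
(the next term ⌊145/29^2⌋ = 0, terminating the sum). Summing: v_29(145!) = 5 = 5.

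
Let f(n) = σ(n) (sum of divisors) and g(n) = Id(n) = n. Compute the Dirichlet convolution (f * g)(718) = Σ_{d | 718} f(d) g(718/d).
(σ * Id)(718) = 3595

Divisors of 718: [1, 2, 359, 718]. For each d | 718:
  d = 1: σ(1) · Id(718/1) = 1 · 718 = 718
  d = 2: σ(2) · Id(718/2) = 3 · 359 = 1077
  d = 359: σ(359) · Id(718/359) = 360 · 2 = 720
  d = 718: σ(718) · Id(718/718) = 1080 · 1 = 1080
Summing: (σ * Id)(718) = 718 + 1077 + 720 + 1080 = 3595.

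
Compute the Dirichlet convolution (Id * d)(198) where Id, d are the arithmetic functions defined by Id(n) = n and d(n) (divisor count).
(Id * d)(198) = 936

Divisors of 198: [1, 2, 3, 6, 9, 11, 18, 22, 33, 66, 99, 198]. For each d | 198:
  d = 1: Id(1) · d(198/1) = 1 · 12 = 12
  d = 2: Id(2) · d(198/2) = 2 · 6 = 12
  d = 3: Id(3) · d(198/3) = 3 · 8 = 24
  d = 6: Id(6) · d(198/6) = 6 · 4 = 24
  d = 9: Id(9) · d(198/9) = 9 · 4 = 36
  d = 11: Id(11) · d(198/11) = 11 · 6 = 66
  d = 18: Id(18) · d(198/18) = 18 · 2 = 36
  d = 22: Id(22) · d(198/22) = 22 · 3 = 66
  d = 33: Id(33) · d(198/33) = 33 · 4 = 132
  d = 66: Id(66) · d(198/66) = 66 · 2 = 132
  d = 99: Id(99) · d(198/99) = 99 · 2 = 198
  d = 198: Id(198) · d(198/198) = 198 · 1 = 198
Summing: (Id * d)(198) = 12 + 12 + 24 + 24 + 36 + 66 + 36 + 66 + 132 + 132 + 198 + 198 = 936.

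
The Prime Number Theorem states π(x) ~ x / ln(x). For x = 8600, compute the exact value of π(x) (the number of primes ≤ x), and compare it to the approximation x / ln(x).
π(8600) = 1071;  x/ln(x) ≈ 949.28;  relative error ≈ 11.37%.

Directly count primes up to 8600: π(8600) = 1071. The PNT approximation gives 8600/ln(8600) ≈ 8600/9.05952 ≈ 949.28. Relative error (π(x) − x/ln(x)) / π(x) ≈ 11.37%; the approximation is known to undercount slightly (Li(x) is a better estimate).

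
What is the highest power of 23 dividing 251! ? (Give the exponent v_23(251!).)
v_23(251!) = 10

Legendre's formula: v_p(n!) = Σ_{k ≥ 1} ⌊n / p^k⌋. For p = 23, n = 251, the terms are:
  ⌊251/23^1⌋ = ⌊251/23⌋ = 10
(the next term ⌊251/23^2⌋ = 0, terminating the sum). Summing: v_23(251!) = 10 = 10.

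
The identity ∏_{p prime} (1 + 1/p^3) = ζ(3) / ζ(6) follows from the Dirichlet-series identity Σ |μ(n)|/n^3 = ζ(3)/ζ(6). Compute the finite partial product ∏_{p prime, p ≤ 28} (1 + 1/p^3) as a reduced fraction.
∏ = 16117288424681472/13642976755448975

The primes p ≤ 28 are [2, 3, 5, 7, 11, 13, 17, 19, 23]. For each, (1 + 1/p^3) = (p^3 + 1)/p^3. Multiplying these fractions over p ∈ [2, 3, 5, 7, 11, 13, 17, 19, 23] gives 16117288424681472/13642976755448975. (In the limit P → ∞ this tends to ζ(3)/ζ(6).)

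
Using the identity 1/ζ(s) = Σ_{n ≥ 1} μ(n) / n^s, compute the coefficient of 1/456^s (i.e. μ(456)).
μ(456) = 0

Factor n = 456 = 2^3 · 3 · 19. μ(n) = 0 if any exponent ≥ 2 (not squarefree); otherwise μ(n) = (−1)^{ω(n)} where ω(n) is the number of distinct prime factors. Applying: μ(456) = 0.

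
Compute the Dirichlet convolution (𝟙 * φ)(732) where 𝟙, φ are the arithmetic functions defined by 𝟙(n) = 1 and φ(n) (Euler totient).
(𝟙 * φ)(732) = 732

Divisors of 732: [1, 2, 3, 4, 6, 12, 61, 122, 183, 244, 366, 732]. For each d | 732:
  d = 1: 𝟙(1) · φ(732/1) = 1 · 240 = 240
  d = 2: 𝟙(2) · φ(732/2) = 1 · 120 = 120
  d = 3: 𝟙(3) · φ(732/3) = 1 · 120 = 120
  d = 4: 𝟙(4) · φ(732/4) = 1 · 120 = 120
  d = 6: 𝟙(6) · φ(732/6) = 1 · 60 = 60
  d = 12: 𝟙(12) · φ(732/12) = 1 · 60 = 60
  d = 61: 𝟙(61) · φ(732/61) = 1 · 4 = 4
  d = 122: 𝟙(122) · φ(732/122) = 1 · 2 = 2
  d = 183: 𝟙(183) · φ(732/183) = 1 · 2 = 2
  d = 244: 𝟙(244) · φ(732/244) = 1 · 2 = 2
  d = 366: 𝟙(366) · φ(732/366) = 1 · 1 = 1
  d = 732: 𝟙(732) · φ(732/732) = 1 · 1 = 1
Summing: (𝟙 * φ)(732) = 240 + 120 + 120 + 120 + 60 + 60 + 4 + 2 + 2 + 2 + 1 + 1 = 732.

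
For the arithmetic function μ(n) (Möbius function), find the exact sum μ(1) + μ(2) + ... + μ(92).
Σ_{n ≤ 92} μ(n) = -1

Compute μ(n) for each 1 ≤ n ≤ 92: μ(1) = 1, μ(2) = -1, μ(3) = -1, μ(4) = 0, μ(5) = -1, μ(6) = 1, μ(7) = -1, μ(8) = 0, μ(9) = 0, μ(10) = 1, μ(11) = -1, μ(12) = 0, μ(13) = -1, μ(14) = 1, μ(15) = 1, μ(16) = 0, μ(17) = -1, μ(18) = 0, μ(19) = -1, μ(20) = 0, μ(21) = 1, μ(22) = 1, μ(23) = -1, μ(24) = 0, μ(25) = 0, μ(26) = 1, μ(27) = 0, μ(28) = 0, μ(29) = -1, μ(30) = -1, μ(31) = -1, μ(32) = 0, μ(33) = 1, μ(34) = 1, μ(35) = 1, μ(36) = 0, μ(37) = -1, μ(38) = 1, μ(39) = 1, μ(40) = 0, μ(41) = -1, μ(42) = -1, μ(43) = -1, μ(44) = 0, μ(45) = 0, μ(46) = 1, μ(47) = -1, μ(48) = 0, μ(49) = 0, μ(50) = 0, μ(51) = 1, μ(52) = 0, μ(53) = -1, μ(54) = 0, μ(55) = 1, μ(56) = 0, μ(57) = 1, μ(58) = 1, μ(59) = -1, μ(60) = 0, μ(61) = -1, μ(62) = 1, μ(63) = 0, μ(64) = 0, μ(65) = 1, μ(66) = -1, μ(67) = -1, μ(68) = 0, μ(69) = 1, μ(70) = -1, μ(71) = -1, μ(72) = 0, μ(73) = -1, μ(74) = 1, μ(75) = 0, μ(76) = 0, μ(77) = 1, μ(78) = -1, μ(79) = -1, μ(80) = 0, μ(81) = 0, μ(82) = 1, μ(83) = -1, μ(84) = 0, μ(85) = 1, μ(86) = 1, μ(87) = 1, μ(88) = 0, μ(89) = -1, μ(90) = 0, μ(91) = 1, μ(92) = 0. Summing all 92 values: -1. (Mertens function M(x) = Σ_{n ≤ x} μ(n); on average M(x) should be small (PNT ⟺ M(x) = o(x)).)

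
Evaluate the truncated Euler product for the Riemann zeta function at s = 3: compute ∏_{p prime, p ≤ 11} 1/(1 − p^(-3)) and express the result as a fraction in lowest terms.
∏ = 698775/581932

The primes p ≤ 11 are [2, 3, 5, 7, 11]. For each prime, (1 − 1/p^3)^(-1) = p^3 / (p^3 − 1). The product is (1 − 1/2^3)^(-1), (1 − 1/3^3)^(-1), (1 − 1/5^3)^(-1), (1 − 1/7^3)^(-1), (1 − 1/11^3)^(-1) = ∏ p^3 / (p^3 − 1) = 698775/581932.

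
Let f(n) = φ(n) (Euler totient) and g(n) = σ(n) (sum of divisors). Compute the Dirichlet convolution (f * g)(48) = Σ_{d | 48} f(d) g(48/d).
(φ * σ)(48) = 480

Divisors of 48: [1, 2, 3, 4, 6, 8, 12, 16, 24, 48]. For each d | 48:
  d = 1: φ(1) · σ(48/1) = 1 · 124 = 124
  d = 2: φ(2) · σ(48/2) = 1 · 60 = 60
  d = 3: φ(3) · σ(48/3) = 2 · 31 = 62
  d = 4: φ(4) · σ(48/4) = 2 · 28 = 56
  d = 6: φ(6) · σ(48/6) = 2 · 15 = 30
  d = 8: φ(8) · σ(48/8) = 4 · 12 = 48
  d = 12: φ(12) · σ(48/12) = 4 · 7 = 28
  d = 16: φ(16) · σ(48/16) = 8 · 4 = 32
  d = 24: φ(24) · σ(48/24) = 8 · 3 = 24
  d = 48: φ(48) · σ(48/48) = 16 · 1 = 16
Summing: (φ * σ)(48) = 124 + 60 + 62 + 56 + 30 + 48 + 28 + 32 + 24 + 16 = 480.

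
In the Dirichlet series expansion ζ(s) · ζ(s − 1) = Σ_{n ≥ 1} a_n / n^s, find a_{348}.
σ(348) = 840

In the product (Σ m^0/m^s)(Σ k / k^s) = Σ (Σ_{d | n} d) / n^s, the coefficient of 1/n^s is σ(n) = Σ_{d | n} d. For n = 348, divisors are [1, 2, 3, 4, 6, 12, 29, 58, 87, 116, 174, 348]; summing: σ(348) = 840.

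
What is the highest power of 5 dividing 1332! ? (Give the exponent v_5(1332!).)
v_5(1332!) = 331

Legendre's formula: v_p(n!) = Σ_{k ≥ 1} ⌊n / p^k⌋. For p = 5, n = 1332, the terms are:
  ⌊1332/5^1⌋ = ⌊1332/5⌋ = 266
  ⌊1332/5^2⌋ = ⌊1332/25⌋ = 53
  ⌊1332/5^3⌋ = ⌊1332/125⌋ = 10
  ⌊1332/5^4⌋ = ⌊1332/625⌋ = 2
(the next term ⌊1332/5^5⌋ = 0, terminating the sum). Summing: v_5(1332!) = 266 + 53 + 10 + 2 = 331.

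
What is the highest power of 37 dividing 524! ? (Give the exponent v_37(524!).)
v_37(524!) = 14

Legendre's formula: v_p(n!) = Σ_{k ≥ 1} ⌊n / p^k⌋. For p = 37, n = 524, the terms are:
  ⌊524/37^1⌋ = ⌊524/37⌋ = 14
(the next term ⌊524/37^2⌋ = 0, terminating the sum). Summing: v_37(524!) = 14 = 14.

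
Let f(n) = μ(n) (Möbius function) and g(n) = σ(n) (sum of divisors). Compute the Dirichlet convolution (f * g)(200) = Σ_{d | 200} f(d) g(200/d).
(μ * σ)(200) = 200

Divisors of 200: [1, 2, 4, 5, 8, 10, 20, 25, 40, 50, 100, 200]. For each d | 200:
  d = 1: μ(1) · σ(200/1) = 1 · 465 = 465
  d = 2: μ(2) · σ(200/2) = -1 · 217 = -217
  d = 4: μ(4) · σ(200/4) = 0 · 93 = 0
  d = 5: μ(5) · σ(200/5) = -1 · 90 = -90
  d = 8: μ(8) · σ(200/8) = 0 · 31 = 0
  d = 10: μ(10) · σ(200/10) = 1 · 42 = 42
  d = 20: μ(20) · σ(200/20) = 0 · 18 = 0
  d = 25: μ(25) · σ(200/25) = 0 · 15 = 0
  d = 40: μ(40) · σ(200/40) = 0 · 6 = 0
  d = 50: μ(50) · σ(200/50) = 0 · 7 = 0
  d = 100: μ(100) · σ(200/100) = 0 · 3 = 0
  d = 200: μ(200) · σ(200/200) = 0 · 1 = 0
Summing: (μ * σ)(200) = 465 + -217 + 0 + -90 + 0 + 42 + 0 + 0 + 0 + 0 + 0 + 0 = 200.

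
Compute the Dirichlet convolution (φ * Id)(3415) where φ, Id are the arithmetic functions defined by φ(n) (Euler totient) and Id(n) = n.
(φ * Id)(3415) = 12285

Divisors of 3415: [1, 5, 683, 3415]. For each d | 3415:
  d = 1: φ(1) · Id(3415/1) = 1 · 3415 = 3415
  d = 5: φ(5) · Id(3415/5) = 4 · 683 = 2732
  d = 683: φ(683) · Id(3415/683) = 682 · 5 = 3410
  d = 3415: φ(3415) · Id(3415/3415) = 2728 · 1 = 2728
Summing: (φ * Id)(3415) = 3415 + 2732 + 3410 + 2728 = 12285.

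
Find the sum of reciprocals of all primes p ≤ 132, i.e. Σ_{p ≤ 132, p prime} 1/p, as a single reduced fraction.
Σ 1/p = 980956909242278731029785409368357903506317057050081/525896479052627740771371797072411912900610967452630

π(132) = 32, so the primes ≤ 132 are [2, 3, 5, 7, 11, 13, 17, 19, 23, 29, 31, 37, 41, 43, 47, 53, 59, 61, 67, 71, 73, 79, 83, 89, 97, 101, 103, 107, 109, 113, 127, 131]. Summing 1/p over these primes: 980956909242278731029785409368357903506317057050081/525896479052627740771371797072411912900610967452630 ≈ 1.8653. Mertens estimate ln ln(132) + 0.2615 ≈ 1.8472.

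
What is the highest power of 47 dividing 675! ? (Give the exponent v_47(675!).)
v_47(675!) = 14

Legendre's formula: v_p(n!) = Σ_{k ≥ 1} ⌊n / p^k⌋. For p = 47, n = 675, the terms are:
  ⌊675/47^1⌋ = ⌊675/47⌋ = 14
(the next term ⌊675/47^2⌋ = 0, terminating the sum). Summing: v_47(675!) = 14 = 14.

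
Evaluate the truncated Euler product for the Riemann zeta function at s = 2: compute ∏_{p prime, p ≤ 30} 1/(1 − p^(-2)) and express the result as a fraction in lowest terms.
∏ = 86285158710179/52836150804480

The primes p ≤ 30 are [2, 3, 5, 7, 11, 13, 17, 19, 23, 29]. For each prime, (1 − 1/p^2)^(-1) = p^2 / (p^2 − 1). The product is (1 − 1/2^2)^(-1), (1 − 1/3^2)^(-1), (1 − 1/5^2)^(-1), (1 − 1/7^2)^(-1), (1 − 1/11^2)^(-1), (1 − 1/13^2)^(-1), (1 − 1/17^2)^(-1), (1 − 1/19^2)^(-1), (1 − 1/23^2)^(-1), (1 − 1/29^2)^(-1) = ∏ p^2 / (p^2 − 1) = 86285158710179/52836150804480.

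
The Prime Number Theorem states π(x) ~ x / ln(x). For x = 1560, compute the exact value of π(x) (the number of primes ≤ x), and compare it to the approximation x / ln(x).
π(1560) = 246;  x/ln(x) ≈ 212.17;  relative error ≈ 13.75%.

Directly count primes up to 1560: π(1560) = 246. The PNT approximation gives 1560/ln(1560) ≈ 1560/7.35244 ≈ 212.17. Relative error (π(x) − x/ln(x)) / π(x) ≈ 13.75%; the approximation is known to undercount slightly (Li(x) is a better estimate).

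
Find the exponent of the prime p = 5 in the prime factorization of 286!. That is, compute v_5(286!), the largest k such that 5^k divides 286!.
v_5(286!) = 70

Legendre's formula: v_p(n!) = Σ_{k ≥ 1} ⌊n / p^k⌋. For p = 5, n = 286, the terms are:
  ⌊286/5^1⌋ = ⌊286/5⌋ = 57
  ⌊286/5^2⌋ = ⌊286/25⌋ = 11
  ⌊286/5^3⌋ = ⌊286/125⌋ = 2
(the next term ⌊286/5^4⌋ = 0, terminating the sum). Summing: v_5(286!) = 57 + 11 + 2 = 70.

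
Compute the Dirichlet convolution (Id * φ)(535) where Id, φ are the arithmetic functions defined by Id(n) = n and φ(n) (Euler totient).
(Id * φ)(535) = 1917

Divisors of 535: [1, 5, 107, 535]. For each d | 535:
  d = 1: Id(1) · φ(535/1) = 1 · 424 = 424
  d = 5: Id(5) · φ(535/5) = 5 · 106 = 530
  d = 107: Id(107) · φ(535/107) = 107 · 4 = 428
  d = 535: Id(535) · φ(535/535) = 535 · 1 = 535
Summing: (Id * φ)(535) = 424 + 530 + 428 + 535 = 1917.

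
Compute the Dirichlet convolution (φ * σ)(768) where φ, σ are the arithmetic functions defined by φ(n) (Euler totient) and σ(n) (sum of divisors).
(φ * σ)(768) = 13824

Divisors of 768: [1, 2, 3, 4, 6, 8, 12, 16, 24, 32, 48, 64, 96, 128, 192, 256, 384, 768]. For each d | 768:
  d = 1: φ(1) · σ(768/1) = 1 · 2044 = 2044
  d = 2: φ(2) · σ(768/2) = 1 · 1020 = 1020
  d = 3: φ(3) · σ(768/3) = 2 · 511 = 1022
  d = 4: φ(4) · σ(768/4) = 2 · 508 = 1016
  d = 6: φ(6) · σ(768/6) = 2 · 255 = 510
  d = 8: φ(8) · σ(768/8) = 4 · 252 = 1008
  d = 12: φ(12) · σ(768/12) = 4 · 127 = 508
  d = 16: φ(16) · σ(768/16) = 8 · 124 = 992
  d = 24: φ(24) · σ(768/24) = 8 · 63 = 504
  d = 32: φ(32) · σ(768/32) = 16 · 60 = 960
  d = 48: φ(48) · σ(768/48) = 16 · 31 = 496
  d = 64: φ(64) · σ(768/64) = 32 · 28 = 896
  d = 96: φ(96) · σ(768/96) = 32 · 15 = 480
  d = 128: φ(128) · σ(768/128) = 64 · 12 = 768
  d = 192: φ(192) · σ(768/192) = 64 · 7 = 448
  d = 256: φ(256) · σ(768/256) = 128 · 4 = 512
  d = 384: φ(384) · σ(768/384) = 128 · 3 = 384
  d = 768: φ(768) · σ(768/768) = 256 · 1 = 256
Summing: (φ * σ)(768) = 2044 + 1020 + 1022 + 1016 + 510 + 1008 + 508 + 992 + 504 + 960 + 496 + 896 + 480 + 768 + 448 + 512 + 384 + 256 = 13824.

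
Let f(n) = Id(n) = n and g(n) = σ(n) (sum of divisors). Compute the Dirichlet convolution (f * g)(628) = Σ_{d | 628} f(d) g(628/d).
(Id * σ)(628) = 5355

Divisors of 628: [1, 2, 4, 157, 314, 628]. For each d | 628:
  d = 1: Id(1) · σ(628/1) = 1 · 1106 = 1106
  d = 2: Id(2) · σ(628/2) = 2 · 474 = 948
  d = 4: Id(4) · σ(628/4) = 4 · 158 = 632
  d = 157: Id(157) · σ(628/157) = 157 · 7 = 1099
  d = 314: Id(314) · σ(628/314) = 314 · 3 = 942
  d = 628: Id(628) · σ(628/628) = 628 · 1 = 628
Summing: (Id * σ)(628) = 1106 + 948 + 632 + 1099 + 942 + 628 = 5355.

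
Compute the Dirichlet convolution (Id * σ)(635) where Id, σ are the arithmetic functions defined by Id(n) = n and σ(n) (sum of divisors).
(Id * σ)(635) = 2805

Divisors of 635: [1, 5, 127, 635]. For each d | 635:
  d = 1: Id(1) · σ(635/1) = 1 · 768 = 768
  d = 5: Id(5) · σ(635/5) = 5 · 128 = 640
  d = 127: Id(127) · σ(635/127) = 127 · 6 = 762
  d = 635: Id(635) · σ(635/635) = 635 · 1 = 635
Summing: (Id * σ)(635) = 768 + 640 + 762 + 635 = 2805.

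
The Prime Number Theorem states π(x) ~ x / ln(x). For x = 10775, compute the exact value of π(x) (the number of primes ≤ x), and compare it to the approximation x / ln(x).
π(10775) = 1312;  x/ln(x) ≈ 1160.48;  relative error ≈ 11.55%.

Directly count primes up to 10775: π(10775) = 1312. The PNT approximation gives 10775/ln(10775) ≈ 10775/9.28498 ≈ 1160.48. Relative error (π(x) − x/ln(x)) / π(x) ≈ 11.55%; the approximation is known to undercount slightly (Li(x) is a better estimate).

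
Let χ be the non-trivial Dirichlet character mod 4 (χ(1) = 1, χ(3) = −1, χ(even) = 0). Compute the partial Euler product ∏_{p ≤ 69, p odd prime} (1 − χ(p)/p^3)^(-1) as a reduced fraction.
∏ = 497044101252700953274063170881740849527845657594881/512972994773739111227016105418519405174088647311360

The odd primes p ≤ 69 are [3, 5, 7, 11, 13, 17, 19, 23, 29, 31, 37, 41, 43, 47, 53, 59, 61, 67]. For each, χ(p) = 1 if p ≡ 1 mod 4, χ(p) = −1 if p ≡ 3 mod 4. Taking (1 − χ(p)/p^3)^(-1) = p^3/(p^3 − χ(p)): (1 − (-1)/3^3)^(-1) · (1 − (1)/5^3)^(-1) · (1 − (-1)/7^3)^(-1) · (1 − (-1)/11^3)^(-1) · (1 − (1)/13^3)^(-1) · (1 − (1)/17^3)^(-1) · (1 − (-1)/19^3)^(-1) · (1 − (-1)/23^3)^(-1) · (1 − (1)/29^3)^(-1) · (1 − (-1)/31^3)^(-1) · (1 − (1)/37^3)^(-1) · (1 − (1)/41^3)^(-1) · (1 − (-1)/43^3)^(-1) · (1 − (-1)/47^3)^(-1) · (1 − (1)/53^3)^(-1) · (1 − (-1)/59^3)^(-1) · (1 − (1)/61^3)^(-1) · (1 − (-1)/67^3)^(-1) = 497044101252700953274063170881740849527845657594881/512972994773739111227016105418519405174088647311360.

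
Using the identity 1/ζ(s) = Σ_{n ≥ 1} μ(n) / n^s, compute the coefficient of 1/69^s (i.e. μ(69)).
μ(69) = 1

Factor n = 69 = 3 · 23. μ(n) = 0 if any exponent ≥ 2 (not squarefree); otherwise μ(n) = (−1)^{ω(n)} where ω(n) is the number of distinct prime factors. Applying: μ(69) = 1.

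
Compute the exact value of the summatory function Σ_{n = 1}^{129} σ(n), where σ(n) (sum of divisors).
Σ_{n ≤ 129} σ(n) = 13711

Compute σ(n) for each 1 ≤ n ≤ 129: σ(1) = 1, σ(2) = 3, σ(3) = 4, σ(4) = 7, σ(5) = 6, σ(6) = 12, σ(7) = 8, σ(8) = 15, σ(9) = 13, σ(10) = 18, σ(11) = 12, σ(12) = 28, σ(13) = 14, σ(14) = 24, σ(15) = 24, σ(16) = 31, σ(17) = 18, σ(18) = 39, σ(19) = 20, σ(20) = 42, σ(21) = 32, σ(22) = 36, σ(23) = 24, σ(24) = 60, σ(25) = 31, σ(26) = 42, σ(27) = 40, σ(28) = 56, σ(29) = 30, σ(30) = 72, σ(31) = 32, σ(32) = 63, σ(33) = 48, σ(34) = 54, σ(35) = 48, σ(36) = 91, σ(37) = 38, σ(38) = 60, σ(39) = 56, σ(40) = 90, σ(41) = 42, σ(42) = 96, σ(43) = 44, σ(44) = 84, σ(45) = 78, σ(46) = 72, σ(47) = 48, σ(48) = 124, σ(49) = 57, σ(50) = 93, σ(51) = 72, σ(52) = 98, σ(53) = 54, σ(54) = 120, σ(55) = 72, σ(56) = 120, σ(57) = 80, σ(58) = 90, σ(59) = 60, σ(60) = 168, σ(61) = 62, σ(62) = 96, σ(63) = 104, σ(64) = 127, σ(65) = 84, σ(66) = 144, σ(67) = 68, σ(68) = 126, σ(69) = 96, σ(70) = 144, σ(71) = 72, σ(72) = 195, σ(73) = 74, σ(74) = 114, σ(75) = 124, σ(76) = 140, σ(77) = 96, σ(78) = 168, σ(79) = 80, σ(80) = 186, σ(81) = 121, σ(82) = 126, σ(83) = 84, σ(84) = 224, σ(85) = 108, σ(86) = 132, σ(87) = 120, σ(88) = 180, σ(89) = 90, σ(90) = 234, σ(91) = 112, σ(92) = 168, σ(93) = 128, σ(94) = 144, σ(95) = 120, σ(96) = 252, σ(97) = 98, σ(98) = 171, σ(99) = 156, σ(100) = 217, σ(101) = 102, σ(102) = 216, σ(103) = 104, σ(104) = 210, σ(105) = 192, σ(106) = 162, σ(107) = 108, σ(108) = 280, σ(109) = 110, σ(110) = 216, σ(111) = 152, σ(112) = 248, σ(113) = 114, σ(114) = 240, σ(115) = 144, σ(116) = 210, σ(117) = 182, σ(118) = 180, σ(119) = 144, σ(120) = 360, σ(121) = 133, σ(122) = 186, σ(123) = 168, σ(124) = 224, σ(125) = 156, σ(126) = 312, σ(127) = 128, σ(128) = 255, σ(129) = 176. Summing all 129 values: 13711. (Average order: Σ_{n ≤ x} σ(n) ~ (π²/12) x². For x = 129, (π²/12)·129² ≈ 13686.67.)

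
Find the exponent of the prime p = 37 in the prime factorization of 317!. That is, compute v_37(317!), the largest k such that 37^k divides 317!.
v_37(317!) = 8

Legendre's formula: v_p(n!) = Σ_{k ≥ 1} ⌊n / p^k⌋. For p = 37, n = 317, the terms are:
  ⌊317/37^1⌋ = ⌊317/37⌋ = 8
(the next term ⌊317/37^2⌋ = 0, terminating the sum). Summing: v_37(317!) = 8 = 8.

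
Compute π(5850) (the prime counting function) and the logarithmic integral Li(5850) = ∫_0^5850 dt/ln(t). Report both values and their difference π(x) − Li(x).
π(5850) = 768;  Li(5850) ≈ 783.15;  π(x) − Li(x) ≈ -15.15.

Direct count of primes ≤ 5850 gives π(5850) = 768. Numerical evaluation of the logarithmic integral gives Li(5850) ≈ 783.15. The difference π(x) − Li(x) ≈ -15.15 is typically negative for small/moderate x (Li(x) overestimates), though Littlewood's theorem shows this sign changes infinitely often.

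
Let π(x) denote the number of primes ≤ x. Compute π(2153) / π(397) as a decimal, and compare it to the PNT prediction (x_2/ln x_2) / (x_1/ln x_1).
π(2153)/π(397) = 325/78 ≈ 4.1667;  PNT prediction ≈ 4.2285.

π(397) = 78 and π(2153) = 325, so π(2153)/π(397) ≈ 4.1667. The PNT-predicted ratio is (2153/ln(2153)) / (397/ln(397)) ≈ 4.2285. The two agree to within a few percent, as expected.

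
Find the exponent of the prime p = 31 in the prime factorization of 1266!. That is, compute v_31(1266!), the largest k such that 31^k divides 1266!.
v_31(1266!) = 41

Legendre's formula: v_p(n!) = Σ_{k ≥ 1} ⌊n / p^k⌋. For p = 31, n = 1266, the terms are:
  ⌊1266/31^1⌋ = ⌊1266/31⌋ = 40
  ⌊1266/31^2⌋ = ⌊1266/961⌋ = 1
(the next term ⌊1266/31^3⌋ = 0, terminating the sum). Summing: v_31(1266!) = 40 + 1 = 41.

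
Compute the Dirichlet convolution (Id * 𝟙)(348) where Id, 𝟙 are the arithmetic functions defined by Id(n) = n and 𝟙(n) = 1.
(Id * 𝟙)(348) = 840

Divisors of 348: [1, 2, 3, 4, 6, 12, 29, 58, 87, 116, 174, 348]. For each d | 348:
  d = 1: Id(1) · 𝟙(348/1) = 1 · 1 = 1
  d = 2: Id(2) · 𝟙(348/2) = 2 · 1 = 2
  d = 3: Id(3) · 𝟙(348/3) = 3 · 1 = 3
  d = 4: Id(4) · 𝟙(348/4) = 4 · 1 = 4
  d = 6: Id(6) · 𝟙(348/6) = 6 · 1 = 6
  d = 12: Id(12) · 𝟙(348/12) = 12 · 1 = 12
  d = 29: Id(29) · 𝟙(348/29) = 29 · 1 = 29
  d = 58: Id(58) · 𝟙(348/58) = 58 · 1 = 58
  d = 87: Id(87) · 𝟙(348/87) = 87 · 1 = 87
  d = 116: Id(116) · 𝟙(348/116) = 116 · 1 = 116
  d = 174: Id(174) · 𝟙(348/174) = 174 · 1 = 174
  d = 348: Id(348) · 𝟙(348/348) = 348 · 1 = 348
Summing: (Id * 𝟙)(348) = 1 + 2 + 3 + 4 + 6 + 12 + 29 + 58 + 87 + 116 + 174 + 348 = 840.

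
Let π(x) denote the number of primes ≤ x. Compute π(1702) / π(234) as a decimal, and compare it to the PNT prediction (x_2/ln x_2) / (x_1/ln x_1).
π(1702)/π(234) = 266/51 ≈ 5.2157;  PNT prediction ≈ 5.3336.

π(234) = 51 and π(1702) = 266, so π(1702)/π(234) ≈ 5.2157. The PNT-predicted ratio is (1702/ln(1702)) / (234/ln(234)) ≈ 5.3336. The two agree to within a few percent, as expected.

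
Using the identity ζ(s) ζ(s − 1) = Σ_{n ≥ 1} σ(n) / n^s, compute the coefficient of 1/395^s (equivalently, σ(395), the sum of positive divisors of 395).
σ(395) = 480

In the product (Σ m^0/m^s)(Σ k / k^s) = Σ (Σ_{d | n} d) / n^s, the coefficient of 1/n^s is σ(n) = Σ_{d | n} d. For n = 395, divisors are [1, 5, 79, 395]; summing: σ(395) = 480.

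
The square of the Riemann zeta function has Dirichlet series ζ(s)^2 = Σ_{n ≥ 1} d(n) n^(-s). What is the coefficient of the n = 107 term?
d(107) = 2

ζ(s)^2 = (Σ 1/m^s)(Σ 1/k^s). The coefficient of 1/n^s in the product is the number of ordered pairs (m, k) with mk = n, which equals d(n). For n = 107, divisors are [1, 107], so d(107) = 2.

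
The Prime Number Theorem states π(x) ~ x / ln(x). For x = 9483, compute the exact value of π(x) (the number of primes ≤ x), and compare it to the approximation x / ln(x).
π(9483) = 1175;  x/ln(x) ≈ 1035.57;  relative error ≈ 11.87%.

Directly count primes up to 9483: π(9483) = 1175. The PNT approximation gives 9483/ln(9483) ≈ 9483/9.15726 ≈ 1035.57. Relative error (π(x) − x/ln(x)) / π(x) ≈ 11.87%; the approximation is known to undercount slightly (Li(x) is a better estimate).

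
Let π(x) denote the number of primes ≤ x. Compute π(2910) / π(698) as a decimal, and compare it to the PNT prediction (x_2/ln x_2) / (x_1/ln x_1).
π(2910)/π(698) = 421/125 ≈ 3.3680;  PNT prediction ≈ 3.4228.

π(698) = 125 and π(2910) = 421, so π(2910)/π(698) ≈ 3.3680. The PNT-predicted ratio is (2910/ln(2910)) / (698/ln(698)) ≈ 3.4228. The two agree to within a few percent, as expected.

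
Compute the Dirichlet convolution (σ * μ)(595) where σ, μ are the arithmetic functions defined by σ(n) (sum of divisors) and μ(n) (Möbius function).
(σ * μ)(595) = 595

Divisors of 595: [1, 5, 7, 17, 35, 85, 119, 595]. For each d | 595:
  d = 1: σ(1) · μ(595/1) = 1 · -1 = -1
  d = 5: σ(5) · μ(595/5) = 6 · 1 = 6
  d = 7: σ(7) · μ(595/7) = 8 · 1 = 8
  d = 17: σ(17) · μ(595/17) = 18 · 1 = 18
  d = 35: σ(35) · μ(595/35) = 48 · -1 = -48
  d = 85: σ(85) · μ(595/85) = 108 · -1 = -108
  d = 119: σ(119) · μ(595/119) = 144 · -1 = -144
  d = 595: σ(595) · μ(595/595) = 864 · 1 = 864
Summing: (σ * μ)(595) = -1 + 6 + 8 + 18 + -48 + -108 + -144 + 864 = 595.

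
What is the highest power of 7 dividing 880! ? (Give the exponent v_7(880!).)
v_7(880!) = 144

Legendre's formula: v_p(n!) = Σ_{k ≥ 1} ⌊n / p^k⌋. For p = 7, n = 880, the terms are:
  ⌊880/7^1⌋ = ⌊880/7⌋ = 125
  ⌊880/7^2⌋ = ⌊880/49⌋ = 17
  ⌊880/7^3⌋ = ⌊880/343⌋ = 2
(the next term ⌊880/7^4⌋ = 0, terminating the sum). Summing: v_7(880!) = 125 + 17 + 2 = 144.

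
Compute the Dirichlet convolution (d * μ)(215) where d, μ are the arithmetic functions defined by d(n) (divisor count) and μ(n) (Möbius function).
(d * μ)(215) = 1

Divisors of 215: [1, 5, 43, 215]. For each d | 215:
  d = 1: d(1) · μ(215/1) = 1 · 1 = 1
  d = 5: d(5) · μ(215/5) = 2 · -1 = -2
  d = 43: d(43) · μ(215/43) = 2 · -1 = -2
  d = 215: d(215) · μ(215/215) = 4 · 1 = 4
Summing: (d * μ)(215) = 1 + -2 + -2 + 4 = 1.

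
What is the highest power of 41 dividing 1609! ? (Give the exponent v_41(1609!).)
v_41(1609!) = 39

Legendre's formula: v_p(n!) = Σ_{k ≥ 1} ⌊n / p^k⌋. For p = 41, n = 1609, the terms are:
  ⌊1609/41^1⌋ = ⌊1609/41⌋ = 39
(the next term ⌊1609/41^2⌋ = 0, terminating the sum). Summing: v_41(1609!) = 39 = 39.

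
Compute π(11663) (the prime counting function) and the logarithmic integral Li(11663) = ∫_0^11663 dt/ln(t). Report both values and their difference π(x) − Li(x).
π(11663) = 1400;  Li(11663) ≈ 1425.17;  π(x) − Li(x) ≈ -25.17.

Direct count of primes ≤ 11663 gives π(11663) = 1400. Numerical evaluation of the logarithmic integral gives Li(11663) ≈ 1425.17. The difference π(x) − Li(x) ≈ -25.17 is typically negative for small/moderate x (Li(x) overestimates), though Littlewood's theorem shows this sign changes infinitely often.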